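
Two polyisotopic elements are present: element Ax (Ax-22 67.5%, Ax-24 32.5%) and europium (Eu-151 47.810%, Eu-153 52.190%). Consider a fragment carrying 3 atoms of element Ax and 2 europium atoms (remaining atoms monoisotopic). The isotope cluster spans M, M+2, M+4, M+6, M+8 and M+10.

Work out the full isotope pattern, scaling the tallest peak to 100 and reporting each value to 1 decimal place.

19.8 : 72.0 : 100.0 : 66.5 : 21.3 : 2.6

Element Ax pattern (n=3): 0.30754688 : 0.44423438 : 0.21389062 : 0.03432812
Europium pattern (n=2): 0.22857961 : 0.49904078 : 0.27237961
Convolve the two distributions (both contribute in 2-u steps):
  M: 0.30754688×0.22857961 = 0.070299
  M+2: 0.30754688×0.49904078 + 0.44423438×0.22857961 = 0.255021
  M+4: 0.30754688×0.27237961 + 0.44423438×0.49904078 + 0.21389062×0.22857961 = 0.354352
  M+6: 0.44423438×0.27237961 + 0.21389062×0.49904078 + 0.03432812×0.22857961 = 0.235587
  M+8: 0.21389062×0.27237961 + 0.03432812×0.49904078 = 0.075391
  M+10: 0.03432812×0.27237961 = 0.009350
Scale to base peak (0.354352) = 100: 19.8 : 72.0 : 100.0 : 66.5 : 21.3 : 2.6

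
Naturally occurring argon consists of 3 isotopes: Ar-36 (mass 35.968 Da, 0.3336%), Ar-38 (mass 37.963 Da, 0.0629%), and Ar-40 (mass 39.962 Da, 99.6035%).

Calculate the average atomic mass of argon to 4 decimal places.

The abundance-weighted mean is 0.003336 × 35.968 + 0.000629 × 37.963 + 0.996035 × 39.962
= 0.11999 + 0.02388 + 39.80355 = 39.94742 Da

39.9474 Da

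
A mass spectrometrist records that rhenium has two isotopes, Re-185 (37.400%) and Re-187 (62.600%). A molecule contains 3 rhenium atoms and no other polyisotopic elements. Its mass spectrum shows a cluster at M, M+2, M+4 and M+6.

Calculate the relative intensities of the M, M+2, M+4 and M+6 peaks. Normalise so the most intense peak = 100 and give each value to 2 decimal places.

11.90 : 59.74 : 100.00 : 55.79

Each Re atom is independently Re-185 (p = 0.37400) or Re-187 (q = 0.62600); the cluster is the binomial expansion (p + q)^3.
P(M) = 0.37400^3 = 0.052314
P(M+2) = 3 × 0.37400^2 × 0.62600^1 = 0.262687
P(M+4) = 3 × 0.37400^1 × 0.62600^2 = 0.439685
P(M+6) = 0.62600^3 = 0.245314
The M+4 peak is largest (0.439685); scaling to 100 gives 11.90 : 59.74 : 100.00 : 55.79.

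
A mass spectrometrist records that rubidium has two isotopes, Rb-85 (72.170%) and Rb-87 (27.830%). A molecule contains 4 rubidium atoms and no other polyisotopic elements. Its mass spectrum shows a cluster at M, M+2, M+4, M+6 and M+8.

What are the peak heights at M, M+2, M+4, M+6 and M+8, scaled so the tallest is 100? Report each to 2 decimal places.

The 4 Rb atoms are independent, so intensities follow the terms of (0.72170 + 0.27830)^4.
P(M) = 0.72170^4 = 0.271286
P(M+2) = 4 × 0.72170^3 × 0.27830^1 = 0.418450
P(M+4) = 6 × 0.72170^2 × 0.27830^2 = 0.242042
P(M+6) = 4 × 0.72170^1 × 0.27830^3 = 0.062224
P(M+8) = 0.27830^4 = 0.005999
The M+2 peak is largest (0.418450); scaling to 100 gives 64.83 : 100.00 : 57.84 : 14.87 : 1.43.

64.83 : 100.00 : 57.84 : 14.87 : 1.43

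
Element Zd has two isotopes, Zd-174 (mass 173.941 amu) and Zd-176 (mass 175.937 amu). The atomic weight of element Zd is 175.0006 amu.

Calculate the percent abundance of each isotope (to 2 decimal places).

Zd-174: 46.91%, Zd-176: 53.09%

Let x be the fractional abundance of Zd-174; then Zd-176 has abundance 1 − x.
173.941·x + 175.937·(1 − x) = 175.0006
(173.941 − 175.937)·x = 175.0006 − 175.937
x = -0.9364 / -1.996 = 0.46914 → 46.91% Zd-174, 53.09% Zd-176.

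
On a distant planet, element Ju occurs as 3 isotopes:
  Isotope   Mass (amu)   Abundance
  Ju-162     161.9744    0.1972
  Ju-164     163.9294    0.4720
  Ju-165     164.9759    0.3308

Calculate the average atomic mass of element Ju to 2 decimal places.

163.89 amu

Weight each isotope mass by its fractional abundance: 0.1972 × 161.9744 + 0.4720 × 163.9294 + 0.3308 × 164.9759
= 31.94135 + 77.37468 + 54.57403 = 163.89006 amu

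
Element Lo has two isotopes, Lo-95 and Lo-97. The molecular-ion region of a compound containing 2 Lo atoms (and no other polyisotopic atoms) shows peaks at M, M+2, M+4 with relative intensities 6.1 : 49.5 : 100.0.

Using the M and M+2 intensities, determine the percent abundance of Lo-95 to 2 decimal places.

Let p = fractional abundance of Lo-95. I(M+2)/I(M) = [C(2,1)·p^1·(1−p)] / p^2 = 2·(1−p)/p = 49.5/6.1 = 8.1148
(1−p)/p = 8.1148/2 = 4.0574  ⇒  p = 1/(1 + 4.0574) = 0.1977
Lo-95: 19.77%, Lo-97: 80.23%.

19.77%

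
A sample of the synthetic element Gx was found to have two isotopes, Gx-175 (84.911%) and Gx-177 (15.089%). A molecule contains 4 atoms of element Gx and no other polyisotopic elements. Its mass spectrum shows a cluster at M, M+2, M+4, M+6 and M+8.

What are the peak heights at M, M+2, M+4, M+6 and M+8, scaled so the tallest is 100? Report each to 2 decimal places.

Each Gx atom is independently Gx-175 (p = 0.84911) or Gx-177 (q = 0.15089); the cluster is the binomial expansion (p + q)^4.
P(M) = 0.84911^4 = 0.519823
P(M+2) = 4 × 0.84911^3 × 0.15089^1 = 0.369498
P(M+4) = 6 × 0.84911^2 × 0.15089^2 = 0.098492
P(M+6) = 4 × 0.84911^1 × 0.15089^3 = 0.011668
P(M+8) = 0.15089^4 = 0.000518
The M peak is largest (0.519823); scaling to 100 gives 100.00 : 71.08 : 18.95 : 2.24 : 0.10.

100.00 : 71.08 : 18.95 : 2.24 : 0.10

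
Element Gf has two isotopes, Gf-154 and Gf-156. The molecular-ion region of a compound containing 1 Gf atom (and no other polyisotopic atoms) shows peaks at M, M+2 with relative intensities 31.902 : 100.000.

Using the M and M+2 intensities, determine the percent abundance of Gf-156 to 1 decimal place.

75.8%

Let p = fractional abundance of Gf-154. I(M+2)/I(M) = [C(1,1)·p^0·(1−p)] / p^1 = 1·(1−p)/p = 100.000/31.902 = 3.1346
(1−p)/p = 3.1346/1 = 3.1346  ⇒  p = 1/(1 + 3.1346) = 0.2419
Gf-154: 24.2%, Gf-156: 75.8%.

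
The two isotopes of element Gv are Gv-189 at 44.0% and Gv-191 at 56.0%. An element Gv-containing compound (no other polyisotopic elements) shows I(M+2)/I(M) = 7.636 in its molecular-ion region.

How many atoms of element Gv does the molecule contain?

6

With n Gv atoms, P(M+2)/P(M) = C(n,1)·p^(n−1)q / p^n = n·q/p = n · 0.560/0.440.
n = 7.636 × 0.440/0.560 = 6.00 ≈ 6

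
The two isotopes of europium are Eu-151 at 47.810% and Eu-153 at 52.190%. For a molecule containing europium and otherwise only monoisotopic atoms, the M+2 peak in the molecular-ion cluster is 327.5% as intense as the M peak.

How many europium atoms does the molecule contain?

With n Eu atoms, P(M+2)/P(M) = C(n,1)·p^(n−1)q / p^n = n·q/p = n · 0.52190/0.47810.
n = 3.275 × 0.47810/0.52190 = 3.00 ≈ 3

3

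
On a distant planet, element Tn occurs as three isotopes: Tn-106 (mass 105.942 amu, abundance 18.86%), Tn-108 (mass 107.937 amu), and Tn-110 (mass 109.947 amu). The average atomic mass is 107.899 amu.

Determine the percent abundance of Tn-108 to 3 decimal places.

64.311%

The remaining 81.14% is split between Tn-108 (fraction x) and Tn-110 (fraction 0.8114 − x).
Substituting: 107.937x + 109.947(0.8114 − x) = 87.9183388
(107.937 − 109.947)x = -1.292657  ⇒  x = 0.64311, y = 0.16829
Tn-108: 64.311%, Tn-110: 16.829%.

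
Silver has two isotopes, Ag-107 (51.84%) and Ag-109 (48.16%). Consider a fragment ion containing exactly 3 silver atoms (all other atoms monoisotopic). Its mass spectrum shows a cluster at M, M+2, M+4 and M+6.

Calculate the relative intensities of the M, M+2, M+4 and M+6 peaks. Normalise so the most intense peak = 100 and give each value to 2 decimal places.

35.88 : 100.00 : 92.90 : 28.77

Expanding (0.5184 + 0.4816)^3:
P(M) = 0.5184^3 = 0.139314
P(M+2) = 3 × 0.5184^2 × 0.4816^1 = 0.388273
P(M+4) = 3 × 0.5184^1 × 0.4816^2 = 0.360711
P(M+6) = 0.4816^3 = 0.111702
The M+2 peak is largest (0.388273); scaling to 100 gives 35.88 : 100.00 : 92.90 : 28.77.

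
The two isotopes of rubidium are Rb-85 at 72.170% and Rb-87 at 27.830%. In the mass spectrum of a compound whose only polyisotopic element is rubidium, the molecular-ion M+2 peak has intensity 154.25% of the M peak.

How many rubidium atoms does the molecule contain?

The M+2/M ratio from n Rb atoms is n · q/p = n · 0.27830/0.72170.
n = 1.5425 × 0.72170/0.27830 = 4.00 ≈ 4

4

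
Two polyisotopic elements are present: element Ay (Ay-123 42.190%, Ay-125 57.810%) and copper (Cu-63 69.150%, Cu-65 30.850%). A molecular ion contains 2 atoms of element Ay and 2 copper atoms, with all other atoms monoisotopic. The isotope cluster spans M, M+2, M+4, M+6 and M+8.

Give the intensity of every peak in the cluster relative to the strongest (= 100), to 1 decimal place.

Element Ay pattern (n=2): 0.17799961 : 0.48780078 : 0.33419961
Copper pattern (n=2): 0.47817225 : 0.4266555 : 0.09517225
Convolve the two distributions (both contribute in 2-u steps):
  M: 0.17799961×0.47817225 = 0.085114
  M+2: 0.17799961×0.4266555 + 0.48780078×0.47817225 = 0.309197
  M+4: 0.17799961×0.09517225 + 0.48780078×0.4266555 + 0.33419961×0.47817225 = 0.384868
  M+6: 0.48780078×0.09517225 + 0.33419961×0.4266555 = 0.189013
  M+8: 0.33419961×0.09517225 = 0.031807
Scale to base peak (0.384868) = 100: 22.1 : 80.3 : 100.0 : 49.1 : 8.3

22.1 : 80.3 : 100.0 : 49.1 : 8.3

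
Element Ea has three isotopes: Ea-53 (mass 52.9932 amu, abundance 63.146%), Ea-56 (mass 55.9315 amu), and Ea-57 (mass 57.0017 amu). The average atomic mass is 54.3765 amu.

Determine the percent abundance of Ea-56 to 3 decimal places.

8.783%

Let x and y be the fractions of Ea-56 and Ea-57. Then x + y = 1 − 0.63146 = 0.36854 and 55.9315x + 57.0017y = 54.3765 − 0.63146×52.9932 = 20.913413928.
Substituting: 55.9315x + 57.0017(0.36854 − x) = 20.913413928
(55.9315 − 57.0017)x = -0.09399259  ⇒  x = 0.08783, y = 0.28071
Ea-56: 8.783%, Ea-57: 28.071%.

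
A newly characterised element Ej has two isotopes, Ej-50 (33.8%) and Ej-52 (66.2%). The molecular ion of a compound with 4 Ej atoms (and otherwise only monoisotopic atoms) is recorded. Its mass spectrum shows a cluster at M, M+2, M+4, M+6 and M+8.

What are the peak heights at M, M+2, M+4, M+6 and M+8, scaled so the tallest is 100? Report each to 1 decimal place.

Each Ej atom is independently Ej-50 (p = 0.338) or Ej-52 (q = 0.662); the cluster is the binomial expansion (p + q)^4.
P(M) = 0.338^4 = 0.013052
P(M+2) = 4 × 0.338^3 × 0.662^1 = 0.102251
P(M+4) = 6 × 0.338^2 × 0.662^2 = 0.300400
P(M+6) = 4 × 0.338^1 × 0.662^3 = 0.392239
P(M+8) = 0.662^4 = 0.192058
The M+6 peak is largest (0.392239); scaling to 100 gives 3.3 : 26.1 : 76.6 : 100.0 : 49.0.

3.3 : 26.1 : 76.6 : 100.0 : 49.0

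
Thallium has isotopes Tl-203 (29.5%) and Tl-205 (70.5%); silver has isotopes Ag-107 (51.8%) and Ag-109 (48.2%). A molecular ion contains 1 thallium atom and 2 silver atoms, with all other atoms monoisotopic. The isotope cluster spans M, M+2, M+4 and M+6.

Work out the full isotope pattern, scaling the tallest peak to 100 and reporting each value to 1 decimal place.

18.8 : 80.0 : 100.0 : 38.9

Thallium pattern (n=1): 0.2950 : 0.7050
Silver pattern (n=2): 0.268324 : 0.499352 : 0.232324
Convolve the two distributions (both contribute in 2-u steps):
  M: 0.2950×0.268324 = 0.079156
  M+2: 0.2950×0.499352 + 0.7050×0.268324 = 0.336477
  M+4: 0.2950×0.232324 + 0.7050×0.499352 = 0.420579
  M+6: 0.7050×0.232324 = 0.163788
Scale to base peak (0.420579) = 100: 18.8 : 80.0 : 100.0 : 38.9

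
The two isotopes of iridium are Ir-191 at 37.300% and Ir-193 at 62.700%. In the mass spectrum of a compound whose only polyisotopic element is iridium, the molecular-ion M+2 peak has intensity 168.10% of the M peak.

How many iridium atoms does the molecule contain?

For n independent Ir atoms, I(M+2)/I(M) = n · (abundance Ir-193) / (abundance Ir-191) = n · 0.62700/0.37300.
n = 1.6810 × 0.37300/0.62700 = 1.00 ≈ 1

1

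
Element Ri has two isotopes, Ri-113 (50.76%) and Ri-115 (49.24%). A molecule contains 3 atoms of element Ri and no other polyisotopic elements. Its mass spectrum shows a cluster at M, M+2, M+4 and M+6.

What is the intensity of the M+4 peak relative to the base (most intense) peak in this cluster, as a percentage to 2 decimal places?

(0.5076 + 0.4924)^3 gives M 0.1308, M+2 0.3806, M+4 0.3692, M+6 0.1194; the largest is M+2.
P(M+2) = C(3,1) × 0.5076^2 × 0.4924^1 = 3 × 0.25765776 × 0.4924 = 0.380612 (base)
P(M+4) = C(3,2) × 0.5076^1 × 0.4924^2 = 3 × 0.5076 × 0.24245776 = 0.369215
Relative intensity = 0.369215 / 0.380612 × 100 = 97.01

97.01%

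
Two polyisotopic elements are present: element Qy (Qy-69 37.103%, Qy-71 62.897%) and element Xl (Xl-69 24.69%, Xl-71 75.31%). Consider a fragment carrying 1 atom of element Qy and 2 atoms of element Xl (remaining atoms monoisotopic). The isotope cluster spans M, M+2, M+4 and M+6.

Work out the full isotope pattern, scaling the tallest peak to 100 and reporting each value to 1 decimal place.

5.1 : 39.7 : 100.0 : 80.3

Element Qy pattern (n=1): 0.37103 : 0.62897
Element Xl pattern (n=2): 0.06095961 : 0.37188078 : 0.56715961
Convolve the two distributions (both contribute in 2-u steps):
  M: 0.37103×0.06095961 = 0.022618
  M+2: 0.37103×0.37188078 + 0.62897×0.06095961 = 0.176321
  M+4: 0.37103×0.56715961 + 0.62897×0.37188078 = 0.444335
  M+6: 0.62897×0.56715961 = 0.356726
Scale to base peak (0.444335) = 100: 5.1 : 39.7 : 100.0 : 80.3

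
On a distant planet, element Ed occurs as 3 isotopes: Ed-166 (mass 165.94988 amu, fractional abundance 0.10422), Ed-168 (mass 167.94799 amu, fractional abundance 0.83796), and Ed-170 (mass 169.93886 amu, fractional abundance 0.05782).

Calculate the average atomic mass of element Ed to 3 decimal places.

The abundance-weighted mean is 0.10422 × 165.94988 + 0.83796 × 167.94799 + 0.05782 × 169.93886
= 17.295296 + 140.733698 + 9.825865 = 167.854859 amu

167.855 amu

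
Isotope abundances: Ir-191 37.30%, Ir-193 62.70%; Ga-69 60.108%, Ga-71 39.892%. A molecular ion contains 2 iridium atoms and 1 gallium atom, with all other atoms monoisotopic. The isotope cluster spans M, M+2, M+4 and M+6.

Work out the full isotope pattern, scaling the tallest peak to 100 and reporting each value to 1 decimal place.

Iridium pattern (n=2): 0.139129 : 0.467742 : 0.393129
Gallium pattern (n=1): 0.60108 : 0.39892
Convolve the two distributions (both contribute in 2-u steps):
  M: 0.139129×0.60108 = 0.083628
  M+2: 0.139129×0.39892 + 0.467742×0.60108 = 0.336652
  M+4: 0.467742×0.39892 + 0.393129×0.60108 = 0.422894
  M+6: 0.393129×0.39892 = 0.156827
Scale to base peak (0.422894) = 100: 19.8 : 79.6 : 100.0 : 37.1

19.8 : 79.6 : 100.0 : 37.1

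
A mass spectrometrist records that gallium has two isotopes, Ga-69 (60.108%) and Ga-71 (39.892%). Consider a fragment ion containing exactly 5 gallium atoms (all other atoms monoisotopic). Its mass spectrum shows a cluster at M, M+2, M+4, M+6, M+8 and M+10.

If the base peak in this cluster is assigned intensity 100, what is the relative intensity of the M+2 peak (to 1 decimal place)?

Term probabilities: M 0.0785, M+2 0.2604, M+4 0.3456, M+6 0.2294, M+8 0.0761, M+10 0.0101. Base peak = M+4.
P(M+4) = C(5,2) × 0.60108^3 × 0.39892^2 = 10 × 0.2171685 × 0.15913717 = 0.345596 (base)
P(M+2) = C(5,1) × 0.60108^4 × 0.39892^1 = 5 × 0.13053564 × 0.39892 = 0.260366
Relative intensity = 0.260366 / 0.345596 × 100 = 75.3

75.3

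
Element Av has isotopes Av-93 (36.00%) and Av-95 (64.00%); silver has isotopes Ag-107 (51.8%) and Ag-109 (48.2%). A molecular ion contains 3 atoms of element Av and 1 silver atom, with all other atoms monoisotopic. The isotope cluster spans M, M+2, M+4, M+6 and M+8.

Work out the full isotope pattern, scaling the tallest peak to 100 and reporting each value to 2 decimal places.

Element Av pattern (n=3): 0.046656 : 0.248832 : 0.442368 : 0.262144
Silver pattern (n=1): 0.5180 : 0.4820
Convolve the two distributions (both contribute in 2-u steps):
  M: 0.046656×0.5180 = 0.024168
  M+2: 0.046656×0.4820 + 0.248832×0.5180 = 0.151383
  M+4: 0.248832×0.4820 + 0.442368×0.5180 = 0.349084
  M+6: 0.442368×0.4820 + 0.262144×0.5180 = 0.349012
  M+8: 0.262144×0.4820 = 0.126353
Scale to base peak (0.349084) = 100: 6.92 : 43.37 : 100.00 : 99.98 : 36.20

6.92 : 43.37 : 100.00 : 99.98 : 36.20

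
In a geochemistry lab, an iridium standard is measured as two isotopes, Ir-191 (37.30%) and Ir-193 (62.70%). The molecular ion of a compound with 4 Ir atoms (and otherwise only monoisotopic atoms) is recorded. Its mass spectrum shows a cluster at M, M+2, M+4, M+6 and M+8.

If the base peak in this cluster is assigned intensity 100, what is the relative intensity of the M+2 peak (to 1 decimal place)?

Term probabilities: M 0.0194, M+2 0.1302, M+4 0.3282, M+6 0.3678, M+8 0.1546. Base peak = M+6.
P(M+6) = C(4,3) × 0.3730^1 × 0.6270^3 = 4 × 0.3730 × 0.24649188 = 0.367766 (base)
P(M+2) = C(4,1) × 0.3730^3 × 0.6270^1 = 4 × 0.05189512 × 0.6270 = 0.130153
Relative intensity = 0.130153 / 0.367766 × 100 = 35.4

35.4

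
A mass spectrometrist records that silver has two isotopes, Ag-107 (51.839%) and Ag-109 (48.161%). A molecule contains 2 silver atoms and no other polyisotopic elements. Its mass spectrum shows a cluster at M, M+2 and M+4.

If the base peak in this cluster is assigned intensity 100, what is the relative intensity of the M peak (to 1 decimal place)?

Binomial terms of (0.51839 + 0.48161)^2: M 0.2687, M+2 0.4993, M+4 0.2319 → M+2 is the base peak.
P(M+2) = C(2,1) × 0.51839^1 × 0.48161^1 = 2 × 0.51839 × 0.48161 = 0.499324 (base)
P(M) = C(2,0) × 0.51839^2 × 0.48161^0 = 1 × 0.26872819 × 1.0000 = 0.268728
Relative intensity = 0.268728 / 0.499324 × 100 = 53.8

53.8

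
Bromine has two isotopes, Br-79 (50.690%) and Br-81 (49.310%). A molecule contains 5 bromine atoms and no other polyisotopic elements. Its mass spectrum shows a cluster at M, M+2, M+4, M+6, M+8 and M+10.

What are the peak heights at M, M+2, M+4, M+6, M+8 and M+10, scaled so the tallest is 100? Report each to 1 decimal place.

Each Br atom is independently Br-79 (p = 0.50690) or Br-81 (q = 0.49310); the cluster is the binomial expansion (p + q)^5.
P(M) = 0.50690^5 = 0.033467
P(M+2) = 5 × 0.50690^4 × 0.49310^1 = 0.162777
P(M+4) = 10 × 0.50690^3 × 0.49310^2 = 0.316692
P(M+6) = 10 × 0.50690^2 × 0.49310^3 = 0.308070
P(M+8) = 5 × 0.50690^1 × 0.49310^4 = 0.149842
P(M+10) = 0.49310^5 = 0.029152
The M+4 peak is largest (0.316692); scaling to 100 gives 10.6 : 51.4 : 100.0 : 97.3 : 47.3 : 9.2.

10.6 : 51.4 : 100.0 : 97.3 : 47.3 : 9.2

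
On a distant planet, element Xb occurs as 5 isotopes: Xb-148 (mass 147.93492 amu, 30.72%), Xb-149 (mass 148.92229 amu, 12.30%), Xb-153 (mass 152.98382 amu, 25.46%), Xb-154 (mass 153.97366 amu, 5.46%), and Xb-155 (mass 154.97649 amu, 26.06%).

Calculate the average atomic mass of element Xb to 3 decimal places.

Average mass = Σ (abundance × isotope mass) = 0.3072 × 147.93492 + 0.1230 × 148.92229 + 0.2546 × 152.98382 + 0.0546 × 153.97366 + 0.2606 × 154.97649
= 45.445607 + 18.317442 + 38.949681 + 8.406962 + 40.386873 = 151.506565 amu

151.507 amu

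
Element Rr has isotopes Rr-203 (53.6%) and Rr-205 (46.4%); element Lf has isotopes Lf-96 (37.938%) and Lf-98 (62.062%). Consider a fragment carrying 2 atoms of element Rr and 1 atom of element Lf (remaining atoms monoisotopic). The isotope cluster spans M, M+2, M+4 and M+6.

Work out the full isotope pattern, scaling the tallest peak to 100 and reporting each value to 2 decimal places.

Element Rr pattern (n=2): 0.287296 : 0.497408 : 0.215296
Element Lf pattern (n=1): 0.37938 : 0.62062
Convolve the two distributions (both contribute in 2-u steps):
  M: 0.287296×0.37938 = 0.108994
  M+2: 0.287296×0.62062 + 0.497408×0.37938 = 0.367008
  M+4: 0.497408×0.62062 + 0.215296×0.37938 = 0.390380
  M+6: 0.215296×0.62062 = 0.133617
Scale to base peak (0.390380) = 100: 27.92 : 94.01 : 100.00 : 34.23

27.92 : 94.01 : 100.00 : 34.23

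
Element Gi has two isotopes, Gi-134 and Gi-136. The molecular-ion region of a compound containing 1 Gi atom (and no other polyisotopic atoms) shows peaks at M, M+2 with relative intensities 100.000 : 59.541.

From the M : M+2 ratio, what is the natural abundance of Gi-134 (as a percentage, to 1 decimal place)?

62.7%

Let p = fractional abundance of Gi-134. I(M+2)/I(M) = [C(1,1)·p^0·(1−p)] / p^1 = 1·(1−p)/p = 59.541/100.000 = 0.5954
(1−p)/p = 0.5954/1 = 0.5954  ⇒  p = 1/(1 + 0.5954) = 0.6268
Gi-134: 62.7%, Gi-136: 37.3%.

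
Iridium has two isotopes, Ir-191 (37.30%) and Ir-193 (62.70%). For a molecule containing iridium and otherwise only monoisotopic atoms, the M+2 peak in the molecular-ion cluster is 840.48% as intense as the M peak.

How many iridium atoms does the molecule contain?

The M+2/M ratio from n Ir atoms is n · q/p = n · 0.6270/0.3730.
n = 8.4048 × 0.3730/0.6270 = 5.00 ≈ 5

5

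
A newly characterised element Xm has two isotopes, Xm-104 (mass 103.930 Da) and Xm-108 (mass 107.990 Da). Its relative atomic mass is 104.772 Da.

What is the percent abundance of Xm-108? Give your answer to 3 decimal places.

20.739%

Writing the weighted mean with unknown fraction x of Xm-104:
103.930·x + 107.990·(1 − x) = 104.772
(103.930 − 107.990)·x = 104.772 − 107.990
x = -3.218 / -4.060 = 0.79261 → 79.261% Xm-104, 20.739% Xm-108.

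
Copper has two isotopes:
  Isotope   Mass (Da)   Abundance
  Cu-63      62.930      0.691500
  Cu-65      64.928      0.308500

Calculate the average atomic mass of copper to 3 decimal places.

63.546 Da

Weight each isotope mass by its fractional abundance: 0.691500 × 62.930 + 0.308500 × 64.928
= 43.5161 + 20.0303 = 63.5464 Da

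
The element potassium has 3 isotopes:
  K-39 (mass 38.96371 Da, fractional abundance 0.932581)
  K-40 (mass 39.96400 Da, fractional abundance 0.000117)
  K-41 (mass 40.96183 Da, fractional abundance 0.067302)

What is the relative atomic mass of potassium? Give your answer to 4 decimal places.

39.0983 Da

Weight each isotope mass by its fractional abundance: 0.932581 × 38.96371 + 0.000117 × 39.96400 + 0.067302 × 40.96183
= 36.336816 + 0.004676 + 2.756813 = 39.098305 Da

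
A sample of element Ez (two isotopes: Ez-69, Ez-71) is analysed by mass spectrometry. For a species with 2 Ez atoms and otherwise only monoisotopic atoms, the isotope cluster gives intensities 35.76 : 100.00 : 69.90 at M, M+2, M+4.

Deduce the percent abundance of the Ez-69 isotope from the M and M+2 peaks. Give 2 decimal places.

Let p = fractional abundance of Ez-69. I(M+2)/I(M) = [C(2,1)·p^1·(1−p)] / p^2 = 2·(1−p)/p = 100.00/35.76 = 2.7964
(1−p)/p = 2.7964/2 = 1.3982  ⇒  p = 1/(1 + 1.3982) = 0.4170
Ez-69: 41.70%, Ez-71: 58.30%.

41.70%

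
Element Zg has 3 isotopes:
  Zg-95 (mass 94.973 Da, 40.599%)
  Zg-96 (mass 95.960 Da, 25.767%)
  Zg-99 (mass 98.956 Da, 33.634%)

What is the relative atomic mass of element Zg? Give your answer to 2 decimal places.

Ar = Σ fᵢ·mᵢ = 0.40599 × 94.973 + 0.25767 × 95.960 + 0.33634 × 98.956
= 38.5581 + 24.7260 + 33.2829 = 96.5670 Da

96.57 Da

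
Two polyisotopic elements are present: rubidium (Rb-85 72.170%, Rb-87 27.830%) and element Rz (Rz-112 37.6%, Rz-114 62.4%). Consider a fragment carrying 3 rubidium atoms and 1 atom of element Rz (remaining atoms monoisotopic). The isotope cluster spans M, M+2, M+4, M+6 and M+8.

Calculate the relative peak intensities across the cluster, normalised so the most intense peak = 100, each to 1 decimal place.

Rubidium pattern (n=3): 0.37589809 : 0.43485841 : 0.16768892 : 0.02155458
Element Rz pattern (n=1): 0.3760 : 0.6240
Convolve the two distributions (both contribute in 2-u steps):
  M: 0.37589809×0.3760 = 0.141338
  M+2: 0.37589809×0.6240 + 0.43485841×0.3760 = 0.398067
  M+4: 0.43485841×0.6240 + 0.16768892×0.3760 = 0.334403
  M+6: 0.16768892×0.6240 + 0.02155458×0.3760 = 0.112742
  M+8: 0.02155458×0.6240 = 0.013450
Scale to base peak (0.398067) = 100: 35.5 : 100.0 : 84.0 : 28.3 : 3.4

35.5 : 100.0 : 84.0 : 28.3 : 3.4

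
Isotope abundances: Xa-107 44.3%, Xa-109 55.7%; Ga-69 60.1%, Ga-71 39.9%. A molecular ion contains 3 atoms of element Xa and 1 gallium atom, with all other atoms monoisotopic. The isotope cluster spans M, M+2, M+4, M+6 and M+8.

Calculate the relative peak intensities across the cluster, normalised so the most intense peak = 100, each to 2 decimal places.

Element Xa pattern (n=3): 0.08693831 : 0.32793208 : 0.41232092 : 0.17280869
Gallium pattern (n=1): 0.6010 : 0.3990
Convolve the two distributions (both contribute in 2-u steps):
  M: 0.08693831×0.6010 = 0.052250
  M+2: 0.08693831×0.3990 + 0.32793208×0.6010 = 0.231776
  M+4: 0.32793208×0.3990 + 0.41232092×0.6010 = 0.378650
  M+6: 0.41232092×0.3990 + 0.17280869×0.6010 = 0.268374
  M+8: 0.17280869×0.3990 = 0.068951
Scale to base peak (0.378650) = 100: 13.80 : 61.21 : 100.00 : 70.88 : 18.21

13.80 : 61.21 : 100.00 : 70.88 : 18.21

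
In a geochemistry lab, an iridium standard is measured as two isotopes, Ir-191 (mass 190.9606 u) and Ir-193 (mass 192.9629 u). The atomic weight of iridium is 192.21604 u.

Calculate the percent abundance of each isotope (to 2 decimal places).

With x = fraction of Ir-191 (so Ir-193 is 1 − x):
190.9606·x + 192.9629·(1 − x) = 192.21604
(190.9606 − 192.9629)·x = 192.21604 − 192.9629
x = -0.74686 / -2.0023 = 0.37300 → 37.30% Ir-191, 62.70% Ir-193.

Ir-191: 37.30%, Ir-193: 62.70%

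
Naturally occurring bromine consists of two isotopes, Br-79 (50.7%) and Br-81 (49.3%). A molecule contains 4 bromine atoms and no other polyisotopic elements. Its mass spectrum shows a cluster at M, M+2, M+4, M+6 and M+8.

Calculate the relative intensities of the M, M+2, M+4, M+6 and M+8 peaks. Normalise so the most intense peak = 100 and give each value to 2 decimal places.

Expanding (0.507 + 0.493)^4:
P(M) = 0.507^4 = 0.066074
P(M+2) = 4 × 0.507^3 × 0.493^1 = 0.256999
P(M+4) = 6 × 0.507^2 × 0.493^2 = 0.374853
P(M+6) = 4 × 0.507^1 × 0.493^3 = 0.243001
P(M+8) = 0.493^4 = 0.059073
The M+4 peak is largest (0.374853); scaling to 100 gives 17.63 : 68.56 : 100.00 : 64.83 : 15.76.

17.63 : 68.56 : 100.00 : 64.83 : 15.76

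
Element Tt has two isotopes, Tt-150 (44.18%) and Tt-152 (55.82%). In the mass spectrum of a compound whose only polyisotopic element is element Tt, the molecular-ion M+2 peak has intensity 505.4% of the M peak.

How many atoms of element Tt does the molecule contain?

4

The M+2/M ratio from n Tt atoms is n · q/p = n · 0.5582/0.4418.
n = 5.054 × 0.4418/0.5582 = 4.00 ≈ 4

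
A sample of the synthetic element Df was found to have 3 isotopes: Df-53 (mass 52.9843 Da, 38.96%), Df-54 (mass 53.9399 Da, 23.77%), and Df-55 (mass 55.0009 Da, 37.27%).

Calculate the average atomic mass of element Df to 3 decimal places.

Ar = Σ fᵢ·mᵢ = 0.3896 × 52.9843 + 0.2377 × 53.9399 + 0.3727 × 55.0009
= 20.64268 + 12.82151 + 20.49884 = 53.96303 Da

53.963 Da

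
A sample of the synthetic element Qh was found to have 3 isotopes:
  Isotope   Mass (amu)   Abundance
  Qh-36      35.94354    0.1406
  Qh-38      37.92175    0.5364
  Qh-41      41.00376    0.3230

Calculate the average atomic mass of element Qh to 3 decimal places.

Ar = Σ fᵢ·mᵢ = 0.1406 × 35.94354 + 0.5364 × 37.92175 + 0.3230 × 41.00376
= 5.053662 + 20.341227 + 13.244214 = 38.639103 amu

38.639 amu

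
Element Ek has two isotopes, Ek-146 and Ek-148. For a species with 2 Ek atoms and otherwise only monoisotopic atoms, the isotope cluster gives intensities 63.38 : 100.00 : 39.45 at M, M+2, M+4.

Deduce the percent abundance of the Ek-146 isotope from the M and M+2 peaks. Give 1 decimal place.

55.9%

Let p = fractional abundance of Ek-146. I(M+2)/I(M) = [C(2,1)·p^1·(1−p)] / p^2 = 2·(1−p)/p = 100.00/63.38 = 1.5778
(1−p)/p = 1.5778/2 = 0.7889  ⇒  p = 1/(1 + 0.7889) = 0.5590
Ek-146: 55.9%, Ek-148: 44.1%.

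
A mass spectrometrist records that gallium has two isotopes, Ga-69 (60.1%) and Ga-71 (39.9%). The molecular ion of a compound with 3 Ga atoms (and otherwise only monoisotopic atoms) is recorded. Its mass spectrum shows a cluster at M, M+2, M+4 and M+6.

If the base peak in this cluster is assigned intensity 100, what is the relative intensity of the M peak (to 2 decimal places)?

Term probabilities: M 0.2171, M+2 0.4324, M+4 0.2870, M+6 0.0635. Base peak = M+2.
P(M+2) = C(3,1) × 0.601^2 × 0.399^1 = 3 × 0.361201 × 0.3990 = 0.432358 (base)
P(M) = C(3,0) × 0.601^3 × 0.399^0 = 1 × 0.2170818 × 1.0000 = 0.217082
Relative intensity = 0.217082 / 0.432358 × 100 = 50.21

50.21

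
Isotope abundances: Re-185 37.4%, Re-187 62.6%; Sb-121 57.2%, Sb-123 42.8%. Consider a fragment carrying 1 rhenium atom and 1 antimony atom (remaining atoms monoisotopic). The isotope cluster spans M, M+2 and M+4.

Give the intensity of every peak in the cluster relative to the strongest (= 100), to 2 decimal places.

Rhenium pattern (n=1): 0.3740 : 0.6260
Antimony pattern (n=1): 0.5720 : 0.4280
Convolve the two distributions (both contribute in 2-u steps):
  M: 0.3740×0.5720 = 0.213928
  M+2: 0.3740×0.4280 + 0.6260×0.5720 = 0.518144
  M+4: 0.6260×0.4280 = 0.267928
Scale to base peak (0.518144) = 100: 41.29 : 100.00 : 51.71

41.29 : 100.00 : 51.71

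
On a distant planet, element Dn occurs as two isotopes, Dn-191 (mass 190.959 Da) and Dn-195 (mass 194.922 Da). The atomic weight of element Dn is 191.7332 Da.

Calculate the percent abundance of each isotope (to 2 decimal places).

Dn-191: 80.46%, Dn-195: 19.54%

Let x be the fractional abundance of Dn-191; then Dn-195 has abundance 1 − x.
190.959·x + 194.922·(1 − x) = 191.7332
(190.959 − 194.922)·x = 191.7332 − 194.922
x = -3.1888 / -3.963 = 0.80464 → 80.46% Dn-191, 19.54% Dn-195.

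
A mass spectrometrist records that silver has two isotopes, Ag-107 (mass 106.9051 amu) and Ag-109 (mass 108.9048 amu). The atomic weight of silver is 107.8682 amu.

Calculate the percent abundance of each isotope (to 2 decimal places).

Ag-107: 51.84%, Ag-109: 48.16%

Writing the weighted mean with unknown fraction x of Ag-107:
106.9051·x + 108.9048·(1 − x) = 107.8682
(106.9051 − 108.9048)·x = 107.8682 − 108.9048
x = -1.0366 / -1.9997 = 0.51838 → 51.84% Ag-107, 48.16% Ag-109.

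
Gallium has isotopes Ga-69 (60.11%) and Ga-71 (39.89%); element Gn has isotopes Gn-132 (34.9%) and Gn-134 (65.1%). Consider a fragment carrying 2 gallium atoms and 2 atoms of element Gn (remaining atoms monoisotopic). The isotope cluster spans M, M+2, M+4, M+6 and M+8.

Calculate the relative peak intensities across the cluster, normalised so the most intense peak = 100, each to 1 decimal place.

11.3 : 57.0 : 100.0 : 70.6 : 17.3

Gallium pattern (n=2): 0.36132121 : 0.47955758 : 0.15912121
Element Gn pattern (n=2): 0.121801 : 0.454398 : 0.423801
Convolve the two distributions (both contribute in 2-u steps):
  M: 0.36132121×0.121801 = 0.044009
  M+2: 0.36132121×0.454398 + 0.47955758×0.121801 = 0.222594
  M+4: 0.36132121×0.423801 + 0.47955758×0.454398 + 0.15912121×0.121801 = 0.390419
  M+6: 0.47955758×0.423801 + 0.15912121×0.454398 = 0.275541
  M+8: 0.15912121×0.423801 = 0.067436
Scale to base peak (0.390419) = 100: 11.3 : 57.0 : 100.0 : 70.6 : 17.3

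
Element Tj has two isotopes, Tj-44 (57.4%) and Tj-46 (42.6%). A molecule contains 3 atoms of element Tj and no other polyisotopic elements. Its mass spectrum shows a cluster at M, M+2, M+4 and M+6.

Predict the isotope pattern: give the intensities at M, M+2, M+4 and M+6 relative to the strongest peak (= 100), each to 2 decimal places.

The 3 Tj atoms are independent, so intensities follow the terms of (0.574 + 0.426)^3.
P(M) = 0.574^3 = 0.189119
P(M+2) = 3 × 0.574^2 × 0.426^1 = 0.421070
P(M+4) = 3 × 0.574^1 × 0.426^2 = 0.312502
P(M+6) = 0.426^3 = 0.077309
The M+2 peak is largest (0.421070); scaling to 100 gives 44.91 : 100.00 : 74.22 : 18.36.

44.91 : 100.00 : 74.22 : 18.36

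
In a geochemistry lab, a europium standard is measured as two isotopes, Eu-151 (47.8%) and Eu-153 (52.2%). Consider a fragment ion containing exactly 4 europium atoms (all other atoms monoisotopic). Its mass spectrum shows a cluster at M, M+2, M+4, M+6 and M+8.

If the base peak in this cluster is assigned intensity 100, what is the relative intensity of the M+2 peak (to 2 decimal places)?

(0.478 + 0.522)^4 gives M 0.0522, M+2 0.2280, M+4 0.3735, M+6 0.2720, M+8 0.0742; the largest is M+4.
P(M+4) = C(4,2) × 0.478^2 × 0.522^2 = 6 × 0.228484 × 0.272484 = 0.373549 (base)
P(M+2) = C(4,1) × 0.478^3 × 0.522^1 = 4 × 0.10921535 × 0.5220 = 0.228042
Relative intensity = 0.228042 / 0.373549 × 100 = 61.05

61.05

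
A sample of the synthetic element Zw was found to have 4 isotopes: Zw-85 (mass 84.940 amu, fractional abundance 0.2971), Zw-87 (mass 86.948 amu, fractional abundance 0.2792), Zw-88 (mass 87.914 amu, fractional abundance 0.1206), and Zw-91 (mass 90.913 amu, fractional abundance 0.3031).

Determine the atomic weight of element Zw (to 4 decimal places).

Average mass = Σ (abundance × isotope mass) = 0.2971 × 84.940 + 0.2792 × 86.948 + 0.1206 × 87.914 + 0.3031 × 90.913
= 25.23567 + 24.27588 + 10.60243 + 27.55573 = 87.66971 amu

87.6697 amu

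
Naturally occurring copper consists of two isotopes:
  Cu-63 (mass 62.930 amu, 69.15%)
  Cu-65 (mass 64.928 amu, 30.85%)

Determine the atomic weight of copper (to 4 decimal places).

Ar = Σ fᵢ·mᵢ = 0.6915 × 62.930 + 0.3085 × 64.928
= 43.51610 + 20.03029 = 63.54639 amu

63.5464 amu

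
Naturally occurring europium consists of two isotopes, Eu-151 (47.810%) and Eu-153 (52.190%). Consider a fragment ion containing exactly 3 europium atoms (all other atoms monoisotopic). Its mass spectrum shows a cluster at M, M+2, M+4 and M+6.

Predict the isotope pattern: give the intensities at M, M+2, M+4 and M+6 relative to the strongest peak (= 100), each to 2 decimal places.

27.97 : 91.61 : 100.00 : 36.39

The 3 Eu atoms are independent, so intensities follow the terms of (0.47810 + 0.52190)^3.
P(M) = 0.47810^3 = 0.109284
P(M+2) = 3 × 0.47810^2 × 0.52190^1 = 0.357887
P(M+4) = 3 × 0.47810^1 × 0.52190^2 = 0.390674
P(M+6) = 0.52190^3 = 0.142155
The M+4 peak is largest (0.390674); scaling to 100 gives 27.97 : 91.61 : 100.00 : 36.39.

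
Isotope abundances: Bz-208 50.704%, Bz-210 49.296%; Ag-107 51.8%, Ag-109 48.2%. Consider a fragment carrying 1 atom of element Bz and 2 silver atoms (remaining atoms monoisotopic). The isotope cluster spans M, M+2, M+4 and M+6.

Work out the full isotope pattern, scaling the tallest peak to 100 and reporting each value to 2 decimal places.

35.30 : 100.00 : 94.42 : 29.71

Element Bz pattern (n=1): 0.50704 : 0.49296
Silver pattern (n=2): 0.268324 : 0.499352 : 0.232324
Convolve the two distributions (both contribute in 2-u steps):
  M: 0.50704×0.268324 = 0.136051
  M+2: 0.50704×0.499352 + 0.49296×0.268324 = 0.385464
  M+4: 0.50704×0.232324 + 0.49296×0.499352 = 0.363958
  M+6: 0.49296×0.232324 = 0.114526
Scale to base peak (0.385464) = 100: 35.30 : 100.00 : 94.42 : 29.71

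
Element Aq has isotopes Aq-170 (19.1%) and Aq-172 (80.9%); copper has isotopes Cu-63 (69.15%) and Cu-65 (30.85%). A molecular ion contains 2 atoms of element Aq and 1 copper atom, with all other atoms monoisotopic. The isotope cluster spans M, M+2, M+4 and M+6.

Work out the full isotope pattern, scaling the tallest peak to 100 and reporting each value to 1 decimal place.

Element Aq pattern (n=2): 0.036481 : 0.309038 : 0.654481
Copper pattern (n=1): 0.6915 : 0.3085
Convolve the two distributions (both contribute in 2-u steps):
  M: 0.036481×0.6915 = 0.025227
  M+2: 0.036481×0.3085 + 0.309038×0.6915 = 0.224954
  M+4: 0.309038×0.3085 + 0.654481×0.6915 = 0.547912
  M+6: 0.654481×0.3085 = 0.201907
Scale to base peak (0.547912) = 100: 4.6 : 41.1 : 100.0 : 36.9

4.6 : 41.1 : 100.0 : 36.9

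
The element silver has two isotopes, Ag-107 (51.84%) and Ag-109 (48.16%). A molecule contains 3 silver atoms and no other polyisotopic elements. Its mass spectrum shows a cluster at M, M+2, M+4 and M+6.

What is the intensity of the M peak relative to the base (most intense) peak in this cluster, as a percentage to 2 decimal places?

Term probabilities: M 0.1393, M+2 0.3883, M+4 0.3607, M+6 0.1117. Base peak = M+2.
P(M+2) = C(3,1) × 0.5184^2 × 0.4816^1 = 3 × 0.26873856 × 0.4816 = 0.388273 (base)
P(M) = C(3,0) × 0.5184^3 × 0.4816^0 = 1 × 0.13931407 × 1.0000 = 0.139314
Relative intensity = 0.139314 / 0.388273 × 100 = 35.88

35.88%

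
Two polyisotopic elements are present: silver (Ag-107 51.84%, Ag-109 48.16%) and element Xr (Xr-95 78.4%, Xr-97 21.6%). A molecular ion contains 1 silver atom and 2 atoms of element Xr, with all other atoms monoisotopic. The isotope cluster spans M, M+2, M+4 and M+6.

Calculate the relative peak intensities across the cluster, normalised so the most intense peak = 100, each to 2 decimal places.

Silver pattern (n=1): 0.5184 : 0.4816
Element Xr pattern (n=2): 0.614656 : 0.338688 : 0.046656
Convolve the two distributions (both contribute in 2-u steps):
  M: 0.5184×0.614656 = 0.318638
  M+2: 0.5184×0.338688 + 0.4816×0.614656 = 0.471594
  M+4: 0.5184×0.046656 + 0.4816×0.338688 = 0.187299
  M+6: 0.4816×0.046656 = 0.022470
Scale to base peak (0.471594) = 100: 67.57 : 100.00 : 39.72 : 4.76

67.57 : 100.00 : 39.72 : 4.76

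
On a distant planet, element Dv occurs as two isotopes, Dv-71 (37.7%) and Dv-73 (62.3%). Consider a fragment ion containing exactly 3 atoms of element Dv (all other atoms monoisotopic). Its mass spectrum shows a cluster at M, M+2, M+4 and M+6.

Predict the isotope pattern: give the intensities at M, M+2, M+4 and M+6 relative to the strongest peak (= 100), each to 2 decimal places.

12.21 : 60.51 : 100.00 : 55.08

Each Dv atom is independently Dv-71 (p = 0.377) or Dv-73 (q = 0.623); the cluster is the binomial expansion (p + q)^3.
P(M) = 0.377^3 = 0.053583
P(M+2) = 3 × 0.377^2 × 0.623^1 = 0.265639
P(M+4) = 3 × 0.377^1 × 0.623^2 = 0.438974
P(M+6) = 0.623^3 = 0.241804
The M+4 peak is largest (0.438974); scaling to 100 gives 12.21 : 60.51 : 100.00 : 55.08.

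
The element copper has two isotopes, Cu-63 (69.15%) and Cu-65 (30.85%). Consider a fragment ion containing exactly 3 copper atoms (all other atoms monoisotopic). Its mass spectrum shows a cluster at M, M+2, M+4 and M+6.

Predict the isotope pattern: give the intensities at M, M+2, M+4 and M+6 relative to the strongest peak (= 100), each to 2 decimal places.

74.72 : 100.00 : 44.61 : 6.63

Each Cu atom is independently Cu-63 (p = 0.6915) or Cu-65 (q = 0.3085); the cluster is the binomial expansion (p + q)^3.
P(M) = 0.6915^3 = 0.330656
P(M+2) = 3 × 0.6915^2 × 0.3085^1 = 0.442548
P(M+4) = 3 × 0.6915^1 × 0.3085^2 = 0.197435
P(M+6) = 0.3085^3 = 0.029361
The M+2 peak is largest (0.442548); scaling to 100 gives 74.72 : 100.00 : 44.61 : 6.63.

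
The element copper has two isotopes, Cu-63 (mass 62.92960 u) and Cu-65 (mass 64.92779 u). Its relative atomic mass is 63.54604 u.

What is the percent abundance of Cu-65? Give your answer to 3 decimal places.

Writing the weighted mean with unknown fraction x of Cu-63:
62.92960·x + 64.92779·(1 − x) = 63.54604
(62.92960 − 64.92779)·x = 63.54604 − 64.92779
x = -1.38175 / -1.99819 = 0.69150 → 69.150% Cu-63, 30.850% Cu-65.

30.850%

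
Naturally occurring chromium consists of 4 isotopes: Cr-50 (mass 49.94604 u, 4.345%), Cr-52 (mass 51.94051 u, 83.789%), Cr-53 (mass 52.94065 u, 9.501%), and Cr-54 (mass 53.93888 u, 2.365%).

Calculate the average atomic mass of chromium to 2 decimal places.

52.00 u

Ar = Σ fᵢ·mᵢ = 0.04345 × 49.94604 + 0.83789 × 51.94051 + 0.09501 × 52.94065 + 0.02365 × 53.93888
= 2.170155 + 43.520434 + 5.029891 + 1.275655 = 51.996135 u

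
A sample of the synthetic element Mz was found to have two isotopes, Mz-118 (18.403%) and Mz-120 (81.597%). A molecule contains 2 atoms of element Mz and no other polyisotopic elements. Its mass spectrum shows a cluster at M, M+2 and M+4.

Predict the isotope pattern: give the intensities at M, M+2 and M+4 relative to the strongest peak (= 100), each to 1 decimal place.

5.1 : 45.1 : 100.0

The 2 Mz atoms are independent, so intensities follow the terms of (0.18403 + 0.81597)^2.
P(M) = 0.18403^2 = 0.033867
P(M+2) = 2 × 0.18403^1 × 0.81597^1 = 0.300326
P(M+4) = 0.81597^2 = 0.665807
The M+4 peak is largest (0.665807); scaling to 100 gives 5.1 : 45.1 : 100.0.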